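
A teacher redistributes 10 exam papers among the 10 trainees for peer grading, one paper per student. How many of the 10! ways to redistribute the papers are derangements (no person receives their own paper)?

!10 is the nearest integer to 10!/e.
10! = 3628800, and 3628800/e ≈ 1334960.92, so !10 = 1334961.

1334961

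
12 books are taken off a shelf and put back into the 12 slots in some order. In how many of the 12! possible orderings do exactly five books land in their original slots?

Choose which 5 of the 12 are fixed: C(12,5) = 792.
The remaining 7 must be deranged: !7 = 1854.
Total: 792 × 1854 = 1468368.

1468368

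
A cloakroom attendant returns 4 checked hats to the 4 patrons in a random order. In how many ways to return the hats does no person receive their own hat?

9

By inclusion-exclusion, !4 = Σ (-1)^k · 4!/k! for k=0..4
= 4! - 4!/1! + 4!/2! - 4!/3! + 4!/4!
= 24 - 24 + 12 - 4 + 1
= 9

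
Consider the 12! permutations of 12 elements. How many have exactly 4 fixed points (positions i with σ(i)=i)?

Choose which 4 of the 12 are fixed: C(12,4) = 495.
The other 8 form a derangement: !8 = 14833.
Total: 495 × 14833 = 7342335.

7342335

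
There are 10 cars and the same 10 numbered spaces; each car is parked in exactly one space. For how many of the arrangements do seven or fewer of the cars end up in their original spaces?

Sum C(10,i)·!(10-i) for i = 0..7:
  i=0: C(10,0)·!10 = 1·1334961 = 1334961
  i=1: C(10,1)·!9 = 10·133496 = 1334960
  i=2: C(10,2)·!8 = 45·14833 = 667485
  i=3: C(10,3)·!7 = 120·1854 = 222480
  i=4: C(10,4)·!6 = 210·265 = 55650
  i=5: C(10,5)·!5 = 252·44 = 11088
  i=6: C(10,6)·!4 = 210·9 = 1890
  i=7: C(10,7)·!3 = 120·2 = 240
Total = 3628754.

3628754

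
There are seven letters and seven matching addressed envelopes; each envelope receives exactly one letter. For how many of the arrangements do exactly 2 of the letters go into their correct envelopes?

924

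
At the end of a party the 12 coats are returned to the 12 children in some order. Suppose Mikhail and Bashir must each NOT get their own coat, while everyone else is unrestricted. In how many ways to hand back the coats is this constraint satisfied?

402796800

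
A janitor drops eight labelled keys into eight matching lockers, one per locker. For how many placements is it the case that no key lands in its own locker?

14833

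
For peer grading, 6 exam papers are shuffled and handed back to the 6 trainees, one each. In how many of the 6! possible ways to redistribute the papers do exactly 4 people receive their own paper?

Pick the 4 fixed positions: C(6,4) = 15 ways.
The other 2 form a derangement: !2 = 1.
Total: 15 × 1 = 15.

15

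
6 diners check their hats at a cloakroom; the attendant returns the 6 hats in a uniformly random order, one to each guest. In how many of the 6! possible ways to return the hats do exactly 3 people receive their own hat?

40

Choose which 3 of the 6 are fixed: C(6,3) = 20.
The other 3 form a derangement: !3 = 2.
Total: 20 × 2 = 40.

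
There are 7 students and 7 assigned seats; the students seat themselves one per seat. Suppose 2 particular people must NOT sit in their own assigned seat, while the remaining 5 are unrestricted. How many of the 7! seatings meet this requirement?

3720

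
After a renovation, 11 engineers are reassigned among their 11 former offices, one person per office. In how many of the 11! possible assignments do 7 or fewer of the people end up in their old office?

Sum C(11,i)·!(11-i) for i = 0..7:
  i=0: C(11,0)·!11 = 1·14684570 = 14684570
  i=1: C(11,1)·!10 = 11·1334961 = 14684571
  i=2: C(11,2)·!9 = 55·133496 = 7342280
  i=3: C(11,3)·!8 = 165·14833 = 2447445
  i=4: C(11,4)·!7 = 330·1854 = 611820
  i=5: C(11,5)·!6 = 462·265 = 122430
  i=6: C(11,6)·!5 = 462·44 = 20328
  i=7: C(11,7)·!4 = 330·9 = 2970
Total = 39916414.

39916414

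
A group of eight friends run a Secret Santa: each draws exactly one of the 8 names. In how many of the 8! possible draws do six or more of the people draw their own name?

29

# with exactly i fixed is C(8,i)·!(8-i); sum over i=6..8:
  i=6: C(8,6)·!2 = 28·1 = 28
  i=7: C(8,7)·!1 = 8·0 = 0
  i=8: C(8,8)·!0 = 1·1 = 1
Total = 29.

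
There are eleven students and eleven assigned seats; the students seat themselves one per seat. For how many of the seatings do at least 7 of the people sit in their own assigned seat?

3356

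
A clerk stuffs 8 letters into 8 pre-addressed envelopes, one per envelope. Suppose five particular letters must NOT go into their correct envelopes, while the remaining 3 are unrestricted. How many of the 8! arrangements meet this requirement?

Inclusion-exclusion on the 5 forbidden self-matches:
Σ_{j=0}^{5} (-1)^j C(5,j)(8-j)!
= C(5,0)·8! - C(5,1)·7! + C(5,2)·6! - C(5,3)·5! + C(5,4)·4! - C(5,5)·3!
= 40320 - 25200 + 7200 - 1200 + 120 - 6
= 21234

21234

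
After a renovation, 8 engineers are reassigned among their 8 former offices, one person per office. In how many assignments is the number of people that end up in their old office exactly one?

Pick the single fixed position: C(8,1) = 8 ways.
The remaining 7 must be deranged: !7 = 1854.
Total: 8 × 1854 = 14832.

14832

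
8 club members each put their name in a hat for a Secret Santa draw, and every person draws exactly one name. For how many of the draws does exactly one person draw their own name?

14832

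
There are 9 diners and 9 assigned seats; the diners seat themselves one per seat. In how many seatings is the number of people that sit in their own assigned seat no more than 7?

362879

# with exactly i fixed is C(9,i)·!(9-i); sum over i=0..7:
  i=0: C(9,0)·!9 = 1·133496 = 133496
  i=1: C(9,1)·!8 = 9·14833 = 133497
  i=2: C(9,2)·!7 = 36·1854 = 66744
  i=3: C(9,3)·!6 = 84·265 = 22260
  i=4: C(9,4)·!5 = 126·44 = 5544
  i=5: C(9,5)·!4 = 126·9 = 1134
  i=6: C(9,6)·!3 = 84·2 = 168
  i=7: C(9,7)·!2 = 36·1 = 36
Total = 362879.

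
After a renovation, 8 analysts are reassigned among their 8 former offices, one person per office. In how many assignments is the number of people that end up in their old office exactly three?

Choose which 3 of the 8 are fixed: C(8,3) = 56.
The other 5 form a derangement: !5 = 44.
Total: 56 × 44 = 2464.

2464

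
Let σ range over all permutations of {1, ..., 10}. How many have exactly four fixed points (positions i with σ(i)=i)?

55650

Choose which 4 of the 10 are fixed: C(10,4) = 210.
The other 6 form a derangement: !6 = 265.
Total: 210 × 265 = 55650.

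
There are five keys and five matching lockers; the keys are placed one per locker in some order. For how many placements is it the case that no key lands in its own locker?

44

Recurrence: !5 = 5·!4 + (-1)^5.
!5 = 5·9 - 1 = 44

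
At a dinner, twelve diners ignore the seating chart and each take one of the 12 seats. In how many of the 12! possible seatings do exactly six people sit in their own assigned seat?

Pick the 6 fixed positions: C(12,6) = 924 ways.
The remaining 6 must be deranged: !6 = 265.
Total: 924 × 265 = 244860.

244860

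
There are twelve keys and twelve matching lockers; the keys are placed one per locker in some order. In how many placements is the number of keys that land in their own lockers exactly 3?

29369120

Pick the 3 fixed positions: C(12,3) = 220 ways.
The remaining 9 must be deranged: !9 = 133496.
Total: 220 × 133496 = 29369120.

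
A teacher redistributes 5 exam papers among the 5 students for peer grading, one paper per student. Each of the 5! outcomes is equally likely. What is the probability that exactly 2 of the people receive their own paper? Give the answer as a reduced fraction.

1/6

Favorable outcomes: C(5,2)·!3 = 10·2 = 20.
Total outcomes: 5! = 120.
Probability = 20/120 = 1/6.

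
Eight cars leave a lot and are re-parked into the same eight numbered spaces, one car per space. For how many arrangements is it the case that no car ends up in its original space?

14833

Recurrence: !8 = 7·(!7 + !6).
!8 = 7·(1854 + 265) = 7·2119 = 14833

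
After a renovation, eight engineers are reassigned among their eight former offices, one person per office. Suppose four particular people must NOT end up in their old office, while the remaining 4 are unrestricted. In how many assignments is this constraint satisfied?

24024

Inclusion-exclusion on the 4 forbidden self-matches:
Σ_{j=0}^{4} (-1)^j C(4,j)(8-j)!
= C(4,0)·8! - C(4,1)·7! + C(4,2)·6! - C(4,3)·5! + C(4,4)·4!
= 40320 - 20160 + 4320 - 480 + 24
= 24024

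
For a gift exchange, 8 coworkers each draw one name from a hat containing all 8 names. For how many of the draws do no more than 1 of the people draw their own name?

# with exactly i fixed is C(8,i)·!(8-i); sum over i=0..1:
  i=0: C(8,0)·!8 = 1·14833 = 14833
  i=1: C(8,1)·!7 = 8·1854 = 14832
Total = 29665.

29665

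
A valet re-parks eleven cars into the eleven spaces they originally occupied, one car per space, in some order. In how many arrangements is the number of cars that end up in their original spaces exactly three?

Pick the 3 fixed positions: C(11,3) = 165 ways.
The other 8 form a derangement: !8 = 14833.
Total: 165 × 14833 = 2447445.

2447445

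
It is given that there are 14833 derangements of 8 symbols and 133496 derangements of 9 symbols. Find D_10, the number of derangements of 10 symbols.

D_10 = (10-1)·(D_9 + D_8) = 9·(133496 + 14833) = 9·148329 = 1334961.

1334961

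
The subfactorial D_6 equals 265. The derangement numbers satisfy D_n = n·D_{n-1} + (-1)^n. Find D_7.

D_7 = 7·265 - 1 = 1854.

1854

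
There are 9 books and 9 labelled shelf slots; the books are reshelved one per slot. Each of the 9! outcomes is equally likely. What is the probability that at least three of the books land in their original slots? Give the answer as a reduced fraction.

29143/362880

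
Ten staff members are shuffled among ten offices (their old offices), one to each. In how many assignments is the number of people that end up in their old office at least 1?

2293839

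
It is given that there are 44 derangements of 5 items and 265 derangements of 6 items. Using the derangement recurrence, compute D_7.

D_7 = (7-1)·(D_6 + D_5) = 6·(265 + 44) = 6·309 = 1854.

1854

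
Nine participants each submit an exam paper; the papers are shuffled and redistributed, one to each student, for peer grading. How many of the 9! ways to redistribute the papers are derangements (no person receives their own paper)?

133496

!9 is the nearest integer to 9!/e.
9! = 362880, and 362880/e ≈ 133496.09, so !9 = 133496.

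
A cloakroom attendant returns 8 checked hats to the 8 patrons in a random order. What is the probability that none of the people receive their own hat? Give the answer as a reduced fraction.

2119/5760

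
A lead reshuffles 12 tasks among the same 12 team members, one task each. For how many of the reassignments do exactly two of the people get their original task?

Pick the 2 fixed positions: C(12,2) = 66 ways.
The remaining 10 must be deranged: !10 = 1334961.
Total: 66 × 1334961 = 88107426.

88107426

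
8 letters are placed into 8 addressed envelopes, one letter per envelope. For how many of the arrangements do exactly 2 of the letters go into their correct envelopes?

Pick the 2 fixed positions: C(8,2) = 28 ways.
The remaining 6 must be deranged: !6 = 265.
Total: 28 × 265 = 7420.

7420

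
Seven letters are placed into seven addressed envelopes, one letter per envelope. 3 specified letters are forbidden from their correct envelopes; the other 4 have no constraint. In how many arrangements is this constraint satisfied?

Inclusion-exclusion on the 3 forbidden self-matches:
Σ_{j=0}^{3} (-1)^j C(3,j)(7-j)!
= C(3,0)·7! - C(3,1)·6! + C(3,2)·5! - C(3,3)·4!
= 5040 - 2160 + 360 - 24
= 3216

3216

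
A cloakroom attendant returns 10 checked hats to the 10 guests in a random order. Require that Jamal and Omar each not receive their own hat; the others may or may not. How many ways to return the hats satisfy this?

Let A_j be the event that the j-th constrained one is fixed. By inclusion-exclusion over the 2 events:
Σ_{j=0}^{2} (-1)^j C(2,j)(10-j)!
= C(2,0)·10! - C(2,1)·9! + C(2,2)·8!
= 3628800 - 725760 + 40320
= 2943360

2943360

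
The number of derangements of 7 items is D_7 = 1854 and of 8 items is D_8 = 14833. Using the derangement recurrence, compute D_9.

133496

D_9 = (9-1)·(D_8 + D_7) = 8·(14833 + 1854) = 8·16687 = 133496.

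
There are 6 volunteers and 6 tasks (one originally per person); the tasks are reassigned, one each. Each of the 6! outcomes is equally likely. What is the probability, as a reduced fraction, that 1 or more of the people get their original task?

Favorable outcomes: Σ_{i≥1} C(6,i)·!(6-i) = 6·44 + 15·9 + 20·2 + 15·1 + 6·0 + 1·1 = 455.
Total outcomes: 6! = 720.
Probability = 455/720 = 91/144.

91/144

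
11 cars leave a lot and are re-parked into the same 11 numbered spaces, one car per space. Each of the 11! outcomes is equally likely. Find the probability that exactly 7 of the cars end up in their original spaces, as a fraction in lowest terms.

Favorable outcomes: C(11,7)·!4 = 330·9 = 2970.
Total outcomes: 11! = 39916800.
Probability = 2970/39916800 = 1/13440.

1/13440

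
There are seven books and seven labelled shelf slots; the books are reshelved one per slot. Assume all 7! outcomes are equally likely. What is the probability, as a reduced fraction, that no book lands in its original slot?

103/280

Favorable outcomes: !7 = 1854.
Total outcomes: 7! = 5040.
Probability = 1854/5040 = 103/280.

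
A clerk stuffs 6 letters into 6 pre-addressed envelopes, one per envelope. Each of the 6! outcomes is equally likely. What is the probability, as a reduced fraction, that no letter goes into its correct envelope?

Favorable outcomes: !6 = 265.
Total outcomes: 6! = 720.
Probability = 265/720 = 53/144.

53/144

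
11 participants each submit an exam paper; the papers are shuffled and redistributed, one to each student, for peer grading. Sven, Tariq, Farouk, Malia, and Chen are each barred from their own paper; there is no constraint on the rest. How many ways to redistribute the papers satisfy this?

Let A_j be the event that the j-th constrained one is fixed. By inclusion-exclusion over the 5 events:
Σ_{j=0}^{5} (-1)^j C(5,j)(11-j)!
= C(5,0)·11! - C(5,1)·10! + C(5,2)·9! - C(5,3)·8! + C(5,4)·7! - C(5,5)·6!
= 39916800 - 18144000 + 3628800 - 403200 + 25200 - 720
= 25022880

25022880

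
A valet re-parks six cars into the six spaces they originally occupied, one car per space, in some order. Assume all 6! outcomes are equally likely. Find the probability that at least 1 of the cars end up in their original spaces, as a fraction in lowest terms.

Favorable outcomes: Σ_{i≥1} C(6,i)·!(6-i) = 6·44 + 15·9 + 20·2 + 15·1 + 6·0 + 1·1 = 455.
Total outcomes: 6! = 720.
Probability = 455/720 = 91/144.

91/144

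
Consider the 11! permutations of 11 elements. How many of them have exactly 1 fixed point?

Choose which one of the 11 is fixed: C(11,1) = 11.
The other 10 form a derangement: !10 = 1334961.
Total: 11 × 1334961 = 14684571.

14684571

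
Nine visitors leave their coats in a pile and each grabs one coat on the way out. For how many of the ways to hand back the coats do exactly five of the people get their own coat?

1134

Pick the 5 fixed positions: C(9,5) = 126 ways.
The remaining 4 must be deranged: !4 = 9.
Total: 126 × 9 = 1134.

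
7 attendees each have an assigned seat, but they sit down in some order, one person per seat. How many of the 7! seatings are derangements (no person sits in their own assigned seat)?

1854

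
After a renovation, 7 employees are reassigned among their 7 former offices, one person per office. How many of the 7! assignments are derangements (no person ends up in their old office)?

1854

By inclusion-exclusion, !7 = Σ (-1)^k · 7!/k! for k=0..7
= 7! - 7!/1! + 7!/2! - 7!/3! + 7!/4! - 7!/5! + 7!/6! - 7!/7!
= 5040 - 5040 + 2520 - 840 + 210 - 42 + 7 - 1
= 1854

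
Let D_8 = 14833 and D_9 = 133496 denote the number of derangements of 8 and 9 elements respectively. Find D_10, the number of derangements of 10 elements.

1334961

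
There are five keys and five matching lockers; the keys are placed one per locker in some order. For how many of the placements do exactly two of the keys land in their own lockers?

20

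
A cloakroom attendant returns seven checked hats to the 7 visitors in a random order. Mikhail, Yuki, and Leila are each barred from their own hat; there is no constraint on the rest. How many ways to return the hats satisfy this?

Inclusion-exclusion on the 3 forbidden self-matches:
Σ_{j=0}^{3} (-1)^j C(3,j)(7-j)!
= C(3,0)·7! - C(3,1)·6! + C(3,2)·5! - C(3,3)·4!
= 5040 - 2160 + 360 - 24
= 3216

3216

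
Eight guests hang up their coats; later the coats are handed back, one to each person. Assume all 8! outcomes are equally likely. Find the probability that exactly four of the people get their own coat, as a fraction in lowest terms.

1/64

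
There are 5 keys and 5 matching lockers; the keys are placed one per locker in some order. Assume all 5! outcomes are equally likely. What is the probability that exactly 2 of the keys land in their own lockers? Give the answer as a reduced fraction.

1/6

Favorable outcomes: C(5,2)·!3 = 10·2 = 20.
Total outcomes: 5! = 120.
Probability = 20/120 = 1/6.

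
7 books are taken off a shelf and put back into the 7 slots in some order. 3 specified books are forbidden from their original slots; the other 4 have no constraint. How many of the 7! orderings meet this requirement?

3216

Inclusion-exclusion on the 3 forbidden self-matches:
Σ_{j=0}^{3} (-1)^j C(3,j)(7-j)!
= C(3,0)·7! - C(3,1)·6! + C(3,2)·5! - C(3,3)·4!
= 5040 - 2160 + 360 - 24
= 3216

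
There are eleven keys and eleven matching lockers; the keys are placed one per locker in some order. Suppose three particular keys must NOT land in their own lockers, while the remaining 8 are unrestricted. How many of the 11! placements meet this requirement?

30078720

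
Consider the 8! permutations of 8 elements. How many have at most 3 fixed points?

39549

Sum C(8,i)·!(8-i) for i = 0..3:
  i=0: C(8,0)·!8 = 1·14833 = 14833
  i=1: C(8,1)·!7 = 8·1854 = 14832
  i=2: C(8,2)·!6 = 28·265 = 7420
  i=3: C(8,3)·!5 = 56·44 = 2464
Total = 39549.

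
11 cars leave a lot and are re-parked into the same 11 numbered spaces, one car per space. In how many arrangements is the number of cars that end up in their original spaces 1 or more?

Sum C(11,i)·!(11-i) for i = 1..11:
  i=1: C(11,1)·!10 = 11·1334961 = 14684571
  i=2: C(11,2)·!9 = 55·133496 = 7342280
  i=3: C(11,3)·!8 = 165·14833 = 2447445
  i=4: C(11,4)·!7 = 330·1854 = 611820
  i=5: C(11,5)·!6 = 462·265 = 122430
  i=6: C(11,6)·!5 = 462·44 = 20328
  i=7: C(11,7)·!4 = 330·9 = 2970
  i=8: C(11,8)·!3 = 165·2 = 330
  i=9: C(11,9)·!2 = 55·1 = 55
  i=10: C(11,10)·!1 = 11·0 = 0
  i=11: C(11,11)·!0 = 1·1 = 1
Total = 25232230.

25232230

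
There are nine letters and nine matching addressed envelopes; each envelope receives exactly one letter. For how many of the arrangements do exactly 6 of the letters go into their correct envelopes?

Choose which 6 of the 9 are fixed: C(9,6) = 84.
The other 3 form a derangement: !3 = 2.
Total: 84 × 2 = 168.

168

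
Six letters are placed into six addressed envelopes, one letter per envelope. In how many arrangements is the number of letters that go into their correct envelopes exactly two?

135

Choose which 2 of the 6 are fixed: C(6,2) = 15.
The other 4 form a derangement: !4 = 9.
Total: 15 × 9 = 135.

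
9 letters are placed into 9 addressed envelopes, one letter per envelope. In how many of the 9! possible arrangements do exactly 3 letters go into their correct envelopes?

22260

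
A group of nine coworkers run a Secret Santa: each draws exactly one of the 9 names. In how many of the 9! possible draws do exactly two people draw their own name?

66744

Choose which 2 of the 9 are fixed: C(9,2) = 36.
The remaining 7 must be deranged: !7 = 1854.
Total: 36 × 1854 = 66744.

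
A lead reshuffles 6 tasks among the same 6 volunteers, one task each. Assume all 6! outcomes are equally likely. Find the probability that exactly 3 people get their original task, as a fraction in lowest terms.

1/18

Favorable outcomes: C(6,3)·!3 = 20·2 = 40.
Total outcomes: 6! = 720.
Probability = 40/720 = 1/18.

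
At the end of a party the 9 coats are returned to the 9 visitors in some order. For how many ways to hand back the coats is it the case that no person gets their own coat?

!9 = 9! · Σ_{k=0}^{9} (-1)^k/k!
= 9! - 9!/1! + 9!/2! - 9!/3! + 9!/4! - 9!/5! + 9!/6! - 9!/7! + 9!/8! - 9!/9!
= 362880 - 362880 + 181440 - 60480 + 15120 - 3024 + 504 - 72 + 9 - 1
= 133496

133496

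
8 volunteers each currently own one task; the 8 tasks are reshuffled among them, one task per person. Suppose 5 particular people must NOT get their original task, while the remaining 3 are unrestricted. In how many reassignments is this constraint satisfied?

21234

Let A_j be the event that the j-th constrained one is fixed. By inclusion-exclusion over the 5 events:
Σ_{j=0}^{5} (-1)^j C(5,j)(8-j)!
= C(5,0)·8! - C(5,1)·7! + C(5,2)·6! - C(5,3)·5! + C(5,4)·4! - C(5,5)·3!
= 40320 - 25200 + 7200 - 1200 + 120 - 6
= 21234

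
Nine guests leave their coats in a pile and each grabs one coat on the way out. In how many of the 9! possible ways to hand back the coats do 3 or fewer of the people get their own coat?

355997

Sum C(9,i)·!(9-i) for i = 0..3:
  i=0: C(9,0)·!9 = 1·133496 = 133496
  i=1: C(9,1)·!8 = 9·14833 = 133497
  i=2: C(9,2)·!7 = 36·1854 = 66744
  i=3: C(9,3)·!6 = 84·265 = 22260
Total = 355997.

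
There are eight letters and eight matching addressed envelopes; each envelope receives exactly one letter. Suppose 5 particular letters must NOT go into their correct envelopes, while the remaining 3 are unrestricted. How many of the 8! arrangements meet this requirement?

Let A_j be the event that the j-th constrained one is fixed. By inclusion-exclusion over the 5 events:
Σ_{j=0}^{5} (-1)^j C(5,j)(8-j)!
= C(5,0)·8! - C(5,1)·7! + C(5,2)·6! - C(5,3)·5! + C(5,4)·4! - C(5,5)·3!
= 40320 - 25200 + 7200 - 1200 + 120 - 6
= 21234

21234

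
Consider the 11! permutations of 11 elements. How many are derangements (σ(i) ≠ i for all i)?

14684570

The subfactorial !11 = [11!/e] (nearest integer).
11! = 39916800, and 39916800/e ≈ 14684570.08, so !11 = 14684570.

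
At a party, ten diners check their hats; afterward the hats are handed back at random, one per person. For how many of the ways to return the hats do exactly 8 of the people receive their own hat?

45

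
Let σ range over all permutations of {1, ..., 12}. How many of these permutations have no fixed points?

176214841

The subfactorial !12 = [12!/e] (nearest integer).
12! = 479001600, and 479001600/e ≈ 176214840.93, so !12 = 176214841.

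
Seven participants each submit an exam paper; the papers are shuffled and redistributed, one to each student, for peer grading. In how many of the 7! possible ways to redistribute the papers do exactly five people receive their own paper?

Choose which 5 of the 7 are fixed: C(7,5) = 21.
The remaining 2 must be deranged: !2 = 1.
Total: 21 × 1 = 21.

21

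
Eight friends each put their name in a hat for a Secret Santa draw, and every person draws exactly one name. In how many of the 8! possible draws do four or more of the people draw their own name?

771

# with exactly i fixed is C(8,i)·!(8-i); sum over i=4..8:
  i=4: C(8,4)·!4 = 70·9 = 630
  i=5: C(8,5)·!3 = 56·2 = 112
  i=6: C(8,6)·!2 = 28·1 = 28
  i=7: C(8,7)·!1 = 8·0 = 0
  i=8: C(8,8)·!0 = 1·1 = 1
Total = 771.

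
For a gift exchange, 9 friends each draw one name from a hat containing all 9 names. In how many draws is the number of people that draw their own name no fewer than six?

205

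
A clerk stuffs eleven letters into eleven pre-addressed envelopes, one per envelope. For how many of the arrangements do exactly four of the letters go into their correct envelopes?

611820

Pick the 4 fixed positions: C(11,4) = 330 ways.
The remaining 7 must be deranged: !7 = 1854.
Total: 330 × 1854 = 611820.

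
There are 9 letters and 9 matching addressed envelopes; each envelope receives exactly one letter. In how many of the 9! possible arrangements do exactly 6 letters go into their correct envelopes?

Choose which 6 of the 9 are fixed: C(9,6) = 84.
The remaining 3 must be deranged: !3 = 2.
Total: 84 × 2 = 168.

168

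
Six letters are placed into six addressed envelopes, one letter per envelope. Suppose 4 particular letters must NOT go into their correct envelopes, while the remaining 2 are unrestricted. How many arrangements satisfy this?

362

Let A_j be the event that the j-th constrained one is fixed. By inclusion-exclusion over the 4 events:
Σ_{j=0}^{4} (-1)^j C(4,j)(6-j)!
= C(4,0)·6! - C(4,1)·5! + C(4,2)·4! - C(4,3)·3! + C(4,4)·2!
= 720 - 480 + 144 - 24 + 2
= 362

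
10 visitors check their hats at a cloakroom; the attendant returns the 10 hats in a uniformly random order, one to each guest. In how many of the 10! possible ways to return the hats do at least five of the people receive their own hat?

13264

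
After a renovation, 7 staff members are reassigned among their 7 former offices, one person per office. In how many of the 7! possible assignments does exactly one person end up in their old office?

Choose which one of the 7 is fixed: C(7,1) = 7.
The remaining 6 must be deranged: !6 = 265.
Total: 7 × 265 = 1855.

1855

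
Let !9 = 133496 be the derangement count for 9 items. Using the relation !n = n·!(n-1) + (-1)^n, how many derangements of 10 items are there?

!10 = 10·133496 + 1 = 1334961.

1334961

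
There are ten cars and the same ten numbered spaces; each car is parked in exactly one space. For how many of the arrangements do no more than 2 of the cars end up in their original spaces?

# with exactly i fixed is C(10,i)·!(10-i); sum over i=0..2:
  i=0: C(10,0)·!10 = 1·1334961 = 1334961
  i=1: C(10,1)·!9 = 10·133496 = 1334960
  i=2: C(10,2)·!8 = 45·14833 = 667485
Total = 3337406.

3337406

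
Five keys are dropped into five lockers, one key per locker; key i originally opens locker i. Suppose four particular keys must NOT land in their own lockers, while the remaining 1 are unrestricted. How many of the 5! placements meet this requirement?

53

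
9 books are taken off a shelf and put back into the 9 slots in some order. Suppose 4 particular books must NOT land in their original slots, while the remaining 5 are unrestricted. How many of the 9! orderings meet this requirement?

Inclusion-exclusion on the 4 forbidden self-matches:
Σ_{j=0}^{4} (-1)^j C(4,j)(9-j)!
= C(4,0)·9! - C(4,1)·8! + C(4,2)·7! - C(4,3)·6! + C(4,4)·5!
= 362880 - 161280 + 30240 - 2880 + 120
= 229080

229080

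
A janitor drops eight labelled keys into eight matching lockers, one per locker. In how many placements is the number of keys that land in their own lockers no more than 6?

40319

# with exactly i fixed is C(8,i)·!(8-i); sum over i=0..6:
  i=0: C(8,0)·!8 = 1·14833 = 14833
  i=1: C(8,1)·!7 = 8·1854 = 14832
  i=2: C(8,2)·!6 = 28·265 = 7420
  i=3: C(8,3)·!5 = 56·44 = 2464
  i=4: C(8,4)·!4 = 70·9 = 630
  i=5: C(8,5)·!3 = 56·2 = 112
  i=6: C(8,6)·!2 = 28·1 = 28
Total = 40319.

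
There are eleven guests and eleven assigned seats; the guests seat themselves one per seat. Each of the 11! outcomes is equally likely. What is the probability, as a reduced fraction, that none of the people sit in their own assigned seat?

1468457/3991680

Favorable outcomes: !11 = 14684570.
Total outcomes: 11! = 39916800.
Probability = 14684570/39916800 = 1468457/3991680.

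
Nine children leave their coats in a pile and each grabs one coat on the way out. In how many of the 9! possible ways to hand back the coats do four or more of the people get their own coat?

6883

Sum C(9,i)·!(9-i) for i = 4..9:
  i=4: C(9,4)·!5 = 126·44 = 5544
  i=5: C(9,5)·!4 = 126·9 = 1134
  i=6: C(9,6)·!3 = 84·2 = 168
  i=7: C(9,7)·!2 = 36·1 = 36
  i=8: C(9,8)·!1 = 9·0 = 0
  i=9: C(9,9)·!0 = 1·1 = 1
Total = 6883.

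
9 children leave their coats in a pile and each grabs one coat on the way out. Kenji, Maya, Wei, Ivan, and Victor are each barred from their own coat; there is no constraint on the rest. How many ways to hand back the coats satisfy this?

205056

Inclusion-exclusion on the 5 forbidden self-matches:
Σ_{j=0}^{5} (-1)^j C(5,j)(9-j)!
= C(5,0)·9! - C(5,1)·8! + C(5,2)·7! - C(5,3)·6! + C(5,4)·5! - C(5,5)·4!
= 362880 - 201600 + 50400 - 7200 + 600 - 24
= 205056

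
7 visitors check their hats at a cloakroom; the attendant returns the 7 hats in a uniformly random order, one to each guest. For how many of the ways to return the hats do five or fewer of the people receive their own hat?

# with exactly i fixed is C(7,i)·!(7-i); sum over i=0..5:
  i=0: C(7,0)·!7 = 1·1854 = 1854
  i=1: C(7,1)·!6 = 7·265 = 1855
  i=2: C(7,2)·!5 = 21·44 = 924
  i=3: C(7,3)·!4 = 35·9 = 315
  i=4: C(7,4)·!3 = 35·2 = 70
  i=5: C(7,5)·!2 = 21·1 = 21
Total = 5039.

5039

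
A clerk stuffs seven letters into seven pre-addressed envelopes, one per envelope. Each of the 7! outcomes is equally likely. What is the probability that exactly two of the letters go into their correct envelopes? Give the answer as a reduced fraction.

11/60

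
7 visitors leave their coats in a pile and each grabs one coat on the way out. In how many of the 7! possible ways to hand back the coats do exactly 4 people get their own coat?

70

Choose which 4 of the 7 are fixed: C(7,4) = 35.
The other 3 form a derangement: !3 = 2.
Total: 35 × 2 = 70.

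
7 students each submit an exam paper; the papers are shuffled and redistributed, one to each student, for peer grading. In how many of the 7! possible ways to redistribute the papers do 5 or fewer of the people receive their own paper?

5039

Sum C(7,i)·!(7-i) for i = 0..5:
  i=0: C(7,0)·!7 = 1·1854 = 1854
  i=1: C(7,1)·!6 = 7·265 = 1855
  i=2: C(7,2)·!5 = 21·44 = 924
  i=3: C(7,3)·!4 = 35·9 = 315
  i=4: C(7,4)·!3 = 35·2 = 70
  i=5: C(7,5)·!2 = 21·1 = 21
Total = 5039.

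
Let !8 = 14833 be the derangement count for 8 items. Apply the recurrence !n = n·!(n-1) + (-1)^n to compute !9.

133496

!9 = 9·14833 - 1 = 133496.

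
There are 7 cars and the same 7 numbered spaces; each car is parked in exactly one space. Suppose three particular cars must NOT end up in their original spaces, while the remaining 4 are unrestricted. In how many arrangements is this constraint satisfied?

Inclusion-exclusion on the 3 forbidden self-matches:
Σ_{j=0}^{3} (-1)^j C(3,j)(7-j)!
= C(3,0)·7! - C(3,1)·6! + C(3,2)·5! - C(3,3)·4!
= 5040 - 2160 + 360 - 24
= 3216

3216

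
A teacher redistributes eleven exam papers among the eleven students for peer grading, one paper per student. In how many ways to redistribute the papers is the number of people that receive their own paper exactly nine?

Choose which 9 of the 11 are fixed: C(11,9) = 55.
The other 2 form a derangement: !2 = 1.
Total: 55 × 1 = 55.

55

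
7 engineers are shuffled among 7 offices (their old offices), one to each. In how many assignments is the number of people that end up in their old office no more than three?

4948

# with exactly i fixed is C(7,i)·!(7-i); sum over i=0..3:
  i=0: C(7,0)·!7 = 1·1854 = 1854
  i=1: C(7,1)·!6 = 7·265 = 1855
  i=2: C(7,2)·!5 = 21·44 = 924
  i=3: C(7,3)·!4 = 35·9 = 315
Total = 4948.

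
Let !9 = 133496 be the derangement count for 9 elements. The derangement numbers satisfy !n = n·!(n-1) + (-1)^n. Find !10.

1334961

!10 = 10·133496 + 1 = 1334961.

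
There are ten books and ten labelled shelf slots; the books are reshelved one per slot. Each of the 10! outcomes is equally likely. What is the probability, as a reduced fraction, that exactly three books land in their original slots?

103/1680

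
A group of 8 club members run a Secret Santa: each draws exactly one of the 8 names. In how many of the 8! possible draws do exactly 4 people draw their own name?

630

Choose which 4 of the 8 are fixed: C(8,4) = 70.
The other 4 form a derangement: !4 = 9.
Total: 70 × 9 = 630.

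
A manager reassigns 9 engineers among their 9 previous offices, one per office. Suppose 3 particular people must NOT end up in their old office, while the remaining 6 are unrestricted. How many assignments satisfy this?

Inclusion-exclusion on the 3 forbidden self-matches:
Σ_{j=0}^{3} (-1)^j C(3,j)(9-j)!
= C(3,0)·9! - C(3,1)·8! + C(3,2)·7! - C(3,3)·6!
= 362880 - 120960 + 15120 - 720
= 256320

256320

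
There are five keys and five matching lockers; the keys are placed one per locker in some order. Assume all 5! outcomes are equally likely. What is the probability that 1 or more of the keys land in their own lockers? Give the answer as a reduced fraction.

Favorable outcomes: Σ_{i≥1} C(5,i)·!(5-i) = 5·9 + 10·2 + 10·1 + 5·0 + 1·1 = 76.
Total outcomes: 5! = 120.
Probability = 76/120 = 19/30.

19/30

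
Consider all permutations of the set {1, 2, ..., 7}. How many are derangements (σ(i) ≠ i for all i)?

1854

!7 is the nearest integer to 7!/e.
7! = 5040, and 5040/e ≈ 1854.11, so !7 = 1854.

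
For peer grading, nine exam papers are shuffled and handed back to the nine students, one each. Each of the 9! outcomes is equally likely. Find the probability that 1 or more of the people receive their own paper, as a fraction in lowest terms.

28673/45360

Favorable outcomes: Σ_{i≥1} C(9,i)·!(9-i) = 9·14833 + 36·1854 + 84·265 + 126·44 + 126·9 + 84·2 + 36·1 + 9·0 + 1·1 = 229384.
Total outcomes: 9! = 362880.
Probability = 229384/362880 = 28673/45360.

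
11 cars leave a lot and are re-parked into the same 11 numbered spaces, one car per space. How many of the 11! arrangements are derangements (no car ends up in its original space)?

14684570

Use !n = (n-1)(!(n-1) + !(n-2)).
!11 = 10·(1334961 + 133496) = 10·1468457 = 14684570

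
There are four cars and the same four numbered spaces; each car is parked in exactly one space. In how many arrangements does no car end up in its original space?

9

Recurrence: !4 = 3·(!3 + !2).
!4 = 3·(2 + 1) = 3·3 = 9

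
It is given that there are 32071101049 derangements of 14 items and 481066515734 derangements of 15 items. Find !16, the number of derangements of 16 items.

7697064251745

!16 = (16-1)·(!15 + !14) = 15·(481066515734 + 32071101049) = 15·513137616783 = 7697064251745.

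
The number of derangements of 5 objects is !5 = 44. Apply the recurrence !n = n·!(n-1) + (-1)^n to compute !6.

265

!6 = 6·44 + 1 = 265.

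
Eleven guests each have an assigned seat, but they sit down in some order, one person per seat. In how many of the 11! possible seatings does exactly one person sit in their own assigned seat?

14684571

Pick the single fixed position: C(11,1) = 11 ways.
The other 10 form a derangement: !10 = 1334961.
Total: 11 × 1334961 = 14684571.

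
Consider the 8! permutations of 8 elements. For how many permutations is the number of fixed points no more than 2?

37085

Sum C(8,i)·!(8-i) for i = 0..2:
  i=0: C(8,0)·!8 = 1·14833 = 14833
  i=1: C(8,1)·!7 = 8·1854 = 14832
  i=2: C(8,2)·!6 = 28·265 = 7420
Total = 37085.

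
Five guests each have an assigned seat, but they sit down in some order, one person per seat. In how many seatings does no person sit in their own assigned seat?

!5 = 5! · Σ_{k=0}^{5} (-1)^k/k!
= 5! - 5!/1! + 5!/2! - 5!/3! + 5!/4! - 5!/5!
= 120 - 120 + 60 - 20 + 5 - 1
= 44

44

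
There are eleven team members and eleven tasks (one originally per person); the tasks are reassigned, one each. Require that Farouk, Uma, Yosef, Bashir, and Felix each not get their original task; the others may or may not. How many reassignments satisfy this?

Let A_j be the event that the j-th constrained one is fixed. By inclusion-exclusion over the 5 events:
Σ_{j=0}^{5} (-1)^j C(5,j)(11-j)!
= C(5,0)·11! - C(5,1)·10! + C(5,2)·9! - C(5,3)·8! + C(5,4)·7! - C(5,5)·6!
= 39916800 - 18144000 + 3628800 - 403200 + 25200 - 720
= 25022880

25022880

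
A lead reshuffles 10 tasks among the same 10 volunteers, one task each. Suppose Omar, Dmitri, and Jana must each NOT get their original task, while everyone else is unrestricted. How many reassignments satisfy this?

Inclusion-exclusion on the 3 forbidden self-matches:
Σ_{j=0}^{3} (-1)^j C(3,j)(10-j)!
= C(3,0)·10! - C(3,1)·9! + C(3,2)·8! - C(3,3)·7!
= 3628800 - 1088640 + 120960 - 5040
= 2656080

2656080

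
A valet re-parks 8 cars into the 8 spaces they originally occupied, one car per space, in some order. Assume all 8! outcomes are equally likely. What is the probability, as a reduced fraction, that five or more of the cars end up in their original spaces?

Favorable outcomes: Σ_{i≥5} C(8,i)·!(8-i) = 56·2 + 28·1 + 8·0 + 1·1 = 141.
Total outcomes: 8! = 40320.
Probability = 141/40320 = 47/13440.

47/13440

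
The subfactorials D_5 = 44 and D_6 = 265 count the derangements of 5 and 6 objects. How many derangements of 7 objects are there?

1854

D_7 = (7-1)·(D_6 + D_5) = 6·(265 + 44) = 6·309 = 1854.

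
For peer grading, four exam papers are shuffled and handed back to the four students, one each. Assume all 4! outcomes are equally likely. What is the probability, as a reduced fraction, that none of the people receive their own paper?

Favorable outcomes: !4 = 9.
Total outcomes: 4! = 24.
Probability = 9/24 = 3/8.

3/8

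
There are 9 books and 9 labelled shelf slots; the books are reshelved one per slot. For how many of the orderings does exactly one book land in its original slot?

133497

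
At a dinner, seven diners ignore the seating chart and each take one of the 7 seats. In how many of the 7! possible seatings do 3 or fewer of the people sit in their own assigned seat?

Sum C(7,i)·!(7-i) for i = 0..3:
  i=0: C(7,0)·!7 = 1·1854 = 1854
  i=1: C(7,1)·!6 = 7·265 = 1855
  i=2: C(7,2)·!5 = 21·44 = 924
  i=3: C(7,3)·!4 = 35·9 = 315
Total = 4948.

4948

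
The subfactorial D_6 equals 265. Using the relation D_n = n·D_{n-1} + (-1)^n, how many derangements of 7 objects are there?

1854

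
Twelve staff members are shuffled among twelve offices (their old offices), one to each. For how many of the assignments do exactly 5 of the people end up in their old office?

Pick the 5 fixed positions: C(12,5) = 792 ways.
The other 7 form a derangement: !7 = 1854.
Total: 792 × 1854 = 1468368.

1468368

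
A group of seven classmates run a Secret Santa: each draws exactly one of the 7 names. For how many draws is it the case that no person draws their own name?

The subfactorial !7 = [7!/e] (nearest integer).
7! = 5040, and 5040/e ≈ 1854.11, so !7 = 1854.

1854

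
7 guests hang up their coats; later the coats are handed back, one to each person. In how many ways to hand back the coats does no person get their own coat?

1854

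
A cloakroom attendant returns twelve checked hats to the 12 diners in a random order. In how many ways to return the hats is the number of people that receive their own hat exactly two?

88107426

Pick the 2 fixed positions: C(12,2) = 66 ways.
The other 10 form a derangement: !10 = 1334961.
Total: 66 × 1334961 = 88107426.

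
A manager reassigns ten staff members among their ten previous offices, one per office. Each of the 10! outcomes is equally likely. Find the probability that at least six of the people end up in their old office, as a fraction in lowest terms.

17/28350

Favorable outcomes: Σ_{i≥6} C(10,i)·!(10-i) = 210·9 + 120·2 + 45·1 + 10·0 + 1·1 = 2176.
Total outcomes: 10! = 3628800.
Probability = 2176/3628800 = 17/28350.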